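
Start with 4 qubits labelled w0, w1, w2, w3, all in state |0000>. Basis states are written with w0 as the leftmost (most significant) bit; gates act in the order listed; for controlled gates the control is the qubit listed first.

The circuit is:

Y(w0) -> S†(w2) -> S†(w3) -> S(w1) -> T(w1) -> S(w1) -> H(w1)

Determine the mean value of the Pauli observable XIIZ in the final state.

The observable XIIZ averages to 0.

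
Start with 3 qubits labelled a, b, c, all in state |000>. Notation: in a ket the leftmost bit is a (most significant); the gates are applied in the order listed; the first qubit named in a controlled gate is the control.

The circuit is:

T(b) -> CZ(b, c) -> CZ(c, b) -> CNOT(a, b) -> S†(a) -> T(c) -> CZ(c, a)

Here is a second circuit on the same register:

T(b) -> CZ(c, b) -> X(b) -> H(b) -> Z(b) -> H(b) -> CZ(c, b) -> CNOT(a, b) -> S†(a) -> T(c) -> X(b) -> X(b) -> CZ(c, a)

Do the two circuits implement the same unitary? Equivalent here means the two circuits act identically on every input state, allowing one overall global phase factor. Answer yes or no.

Yes, they are equivalent — the unitaries differ by at most a global phase.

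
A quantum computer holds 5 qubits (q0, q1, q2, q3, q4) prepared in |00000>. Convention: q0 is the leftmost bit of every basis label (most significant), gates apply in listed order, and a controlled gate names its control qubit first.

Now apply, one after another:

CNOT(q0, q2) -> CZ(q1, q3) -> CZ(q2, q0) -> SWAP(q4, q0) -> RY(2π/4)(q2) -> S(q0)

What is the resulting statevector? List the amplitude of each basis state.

The resulting statevector has amplitude sqrt(2)/2 on |00000>, sqrt(2)/2 on |00100>, and 0 on every other basis state.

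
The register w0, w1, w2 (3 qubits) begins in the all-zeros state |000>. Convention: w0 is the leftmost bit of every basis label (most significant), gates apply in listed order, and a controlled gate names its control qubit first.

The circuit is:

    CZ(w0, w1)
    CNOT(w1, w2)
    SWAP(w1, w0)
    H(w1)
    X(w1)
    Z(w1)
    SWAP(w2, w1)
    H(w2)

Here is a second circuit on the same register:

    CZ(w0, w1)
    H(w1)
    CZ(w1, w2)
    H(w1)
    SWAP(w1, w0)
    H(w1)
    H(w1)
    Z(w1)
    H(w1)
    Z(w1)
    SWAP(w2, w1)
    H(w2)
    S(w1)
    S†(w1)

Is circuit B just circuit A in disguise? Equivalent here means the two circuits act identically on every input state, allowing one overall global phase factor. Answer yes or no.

No — the two circuits implement different unitaries, even allowing a global phase.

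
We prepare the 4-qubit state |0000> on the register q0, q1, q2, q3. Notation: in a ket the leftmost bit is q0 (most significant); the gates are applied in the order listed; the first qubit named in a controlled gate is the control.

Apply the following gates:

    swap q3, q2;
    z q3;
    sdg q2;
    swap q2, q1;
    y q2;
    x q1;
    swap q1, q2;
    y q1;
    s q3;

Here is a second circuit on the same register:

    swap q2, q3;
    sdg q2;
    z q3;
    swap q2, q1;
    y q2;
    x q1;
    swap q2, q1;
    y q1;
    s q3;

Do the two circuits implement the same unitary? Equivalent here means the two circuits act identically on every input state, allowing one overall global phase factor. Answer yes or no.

Yes, they are equivalent — the unitaries differ by at most a global phase.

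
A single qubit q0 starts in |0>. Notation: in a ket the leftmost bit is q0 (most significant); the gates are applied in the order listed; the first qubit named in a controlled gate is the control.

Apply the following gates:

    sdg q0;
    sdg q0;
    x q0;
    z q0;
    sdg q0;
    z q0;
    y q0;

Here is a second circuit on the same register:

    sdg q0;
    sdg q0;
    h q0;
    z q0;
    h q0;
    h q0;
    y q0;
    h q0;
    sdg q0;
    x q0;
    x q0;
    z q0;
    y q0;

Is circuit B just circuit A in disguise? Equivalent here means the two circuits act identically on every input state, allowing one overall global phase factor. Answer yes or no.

No: there is an input state on which the two circuits produce genuinely different outputs (not merely differing by a phase).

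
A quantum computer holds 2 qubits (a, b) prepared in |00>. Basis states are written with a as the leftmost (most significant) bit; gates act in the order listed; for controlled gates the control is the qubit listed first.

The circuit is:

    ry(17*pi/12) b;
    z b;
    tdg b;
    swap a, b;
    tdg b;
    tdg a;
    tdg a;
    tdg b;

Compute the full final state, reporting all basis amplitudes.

The resulting statevector has amplitude -sqrt(3*sqrt(2) + 6)/4 + sqrt(2 - sqrt(2))/4 on |00>, 0 on |01>, (sqrt(6 - 3*sqrt(2))/4 + sqrt(sqrt(2) + 2)/4)*exp(I*pi/4) on |10>, 0 on |11>.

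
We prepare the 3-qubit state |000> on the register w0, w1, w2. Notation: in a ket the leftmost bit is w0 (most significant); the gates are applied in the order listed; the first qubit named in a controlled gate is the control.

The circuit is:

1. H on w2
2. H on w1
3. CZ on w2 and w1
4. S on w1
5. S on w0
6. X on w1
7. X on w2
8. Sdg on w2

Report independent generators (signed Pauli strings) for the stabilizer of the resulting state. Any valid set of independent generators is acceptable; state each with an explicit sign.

The stabilizer group can be generated by +IYZ, +IZY, +ZII, among other valid generating sets.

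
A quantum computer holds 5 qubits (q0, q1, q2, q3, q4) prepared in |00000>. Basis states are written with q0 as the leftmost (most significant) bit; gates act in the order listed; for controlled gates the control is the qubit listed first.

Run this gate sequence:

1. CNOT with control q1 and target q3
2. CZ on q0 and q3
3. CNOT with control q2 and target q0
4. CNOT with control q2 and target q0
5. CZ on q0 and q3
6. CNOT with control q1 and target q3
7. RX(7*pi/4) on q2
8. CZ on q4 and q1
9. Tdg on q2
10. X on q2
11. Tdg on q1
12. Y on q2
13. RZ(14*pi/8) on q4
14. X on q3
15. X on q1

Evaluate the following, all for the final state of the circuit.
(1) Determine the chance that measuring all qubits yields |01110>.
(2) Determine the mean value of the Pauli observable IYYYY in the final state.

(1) Outcome |01110> occurs with probability 1/2 - sqrt(2)/4. Key observation: gates 1-6 undo each other exactly, leaving only the rest of the circuit to track.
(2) The observable IYYYY averages to 0.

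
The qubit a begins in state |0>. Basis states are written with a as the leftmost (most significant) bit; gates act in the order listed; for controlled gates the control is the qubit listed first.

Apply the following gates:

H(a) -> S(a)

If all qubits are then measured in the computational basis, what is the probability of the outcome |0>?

A full measurement returns |0> with probability 1/2.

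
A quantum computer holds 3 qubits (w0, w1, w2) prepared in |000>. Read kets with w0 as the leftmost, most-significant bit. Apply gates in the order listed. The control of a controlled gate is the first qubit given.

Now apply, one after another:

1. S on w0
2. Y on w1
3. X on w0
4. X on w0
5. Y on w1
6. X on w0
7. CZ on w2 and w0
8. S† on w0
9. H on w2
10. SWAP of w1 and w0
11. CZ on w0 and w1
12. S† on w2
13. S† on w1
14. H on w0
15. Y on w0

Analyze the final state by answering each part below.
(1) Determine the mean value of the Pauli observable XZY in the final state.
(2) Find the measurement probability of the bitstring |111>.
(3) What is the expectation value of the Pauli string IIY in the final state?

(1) The observable XZY averages to -1.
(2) The probability of measuring |111> is 1/4.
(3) In the final state, IIY has expectation -1.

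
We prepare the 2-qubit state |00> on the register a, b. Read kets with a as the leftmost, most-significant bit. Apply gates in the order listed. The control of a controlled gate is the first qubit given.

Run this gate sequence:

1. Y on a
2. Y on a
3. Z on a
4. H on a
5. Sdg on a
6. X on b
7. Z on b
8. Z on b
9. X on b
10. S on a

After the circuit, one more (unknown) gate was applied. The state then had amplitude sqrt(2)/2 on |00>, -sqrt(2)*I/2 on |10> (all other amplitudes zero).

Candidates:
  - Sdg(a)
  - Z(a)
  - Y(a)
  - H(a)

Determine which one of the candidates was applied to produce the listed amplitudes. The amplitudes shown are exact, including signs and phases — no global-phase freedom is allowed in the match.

The unique candidate consistent with the amplitudes is Sdg(a). Key observation: steps 5-10 multiply out to the identity, so the circuit reduces to the remaining gates.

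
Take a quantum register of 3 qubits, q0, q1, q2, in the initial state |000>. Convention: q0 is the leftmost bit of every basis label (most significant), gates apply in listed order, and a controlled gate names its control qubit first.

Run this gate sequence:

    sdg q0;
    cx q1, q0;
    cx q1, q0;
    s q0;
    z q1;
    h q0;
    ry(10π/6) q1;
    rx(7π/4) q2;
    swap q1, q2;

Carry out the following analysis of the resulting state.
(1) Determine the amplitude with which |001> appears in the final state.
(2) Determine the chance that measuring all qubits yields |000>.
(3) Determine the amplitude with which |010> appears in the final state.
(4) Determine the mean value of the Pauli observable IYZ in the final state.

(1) The amplitude on |001> is -sqrt(2*sqrt(2) + 4)/8.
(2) Outcome |000> occurs with probability 3*sqrt(2)/32 + 3/16.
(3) The amplitude on |010> is I*sqrt(12 - 6*sqrt(2))/8.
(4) In the final state, IYZ has expectation sqrt(2)/4.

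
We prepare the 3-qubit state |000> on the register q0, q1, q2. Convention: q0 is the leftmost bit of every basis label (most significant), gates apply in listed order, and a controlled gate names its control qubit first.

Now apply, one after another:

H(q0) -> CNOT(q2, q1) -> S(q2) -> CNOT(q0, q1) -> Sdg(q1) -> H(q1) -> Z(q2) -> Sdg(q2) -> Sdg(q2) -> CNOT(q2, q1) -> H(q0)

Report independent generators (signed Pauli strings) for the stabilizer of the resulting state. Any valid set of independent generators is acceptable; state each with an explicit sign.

One valid set of independent stabilizer generators is +YZI, +ZYI, +IIZ (any independent generating set of the same group is equally correct).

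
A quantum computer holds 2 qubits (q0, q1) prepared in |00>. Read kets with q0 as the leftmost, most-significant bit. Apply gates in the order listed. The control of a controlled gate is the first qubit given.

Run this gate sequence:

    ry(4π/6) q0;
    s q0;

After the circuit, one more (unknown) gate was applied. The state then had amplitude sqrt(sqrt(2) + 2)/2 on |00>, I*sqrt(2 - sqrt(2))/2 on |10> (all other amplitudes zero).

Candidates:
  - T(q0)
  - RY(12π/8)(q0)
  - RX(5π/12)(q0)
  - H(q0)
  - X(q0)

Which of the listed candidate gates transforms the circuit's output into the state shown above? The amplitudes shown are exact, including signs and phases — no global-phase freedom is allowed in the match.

The unique candidate consistent with the amplitudes is RX(5π/12)(q0).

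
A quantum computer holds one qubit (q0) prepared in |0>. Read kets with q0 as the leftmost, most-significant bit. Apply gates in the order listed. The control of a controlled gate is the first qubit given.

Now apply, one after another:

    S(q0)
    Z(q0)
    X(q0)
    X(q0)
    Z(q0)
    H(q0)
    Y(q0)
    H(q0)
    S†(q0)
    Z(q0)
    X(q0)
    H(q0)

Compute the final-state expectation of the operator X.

The observable X averages to 1.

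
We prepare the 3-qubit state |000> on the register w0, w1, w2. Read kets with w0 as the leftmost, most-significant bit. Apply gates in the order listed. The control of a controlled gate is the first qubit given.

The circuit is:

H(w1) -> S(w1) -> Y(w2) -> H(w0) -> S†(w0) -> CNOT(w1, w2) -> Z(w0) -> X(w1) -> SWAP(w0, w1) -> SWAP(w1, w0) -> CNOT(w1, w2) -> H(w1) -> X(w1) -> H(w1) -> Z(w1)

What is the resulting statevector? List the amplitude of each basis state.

After the circuit, the state carries amplitude -1/2 on |000>, 0 on |001>, I/2 on |010>, 0 on |011>, -I/2 on |100>, 0 on |101>, -1/2 on |110>, 0 on |111>. Key observation: the block from step 12 through step 15 cancels to the identity and can be dropped.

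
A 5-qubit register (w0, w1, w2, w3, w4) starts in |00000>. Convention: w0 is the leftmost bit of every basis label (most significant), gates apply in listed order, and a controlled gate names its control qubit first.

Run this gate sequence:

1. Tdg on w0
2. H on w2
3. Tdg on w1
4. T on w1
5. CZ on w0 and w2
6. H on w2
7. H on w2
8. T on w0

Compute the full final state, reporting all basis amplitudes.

After the circuit, the state carries amplitude sqrt(2)/2 on |00000>, sqrt(2)/2 on |00100>, and 0 on every other basis state.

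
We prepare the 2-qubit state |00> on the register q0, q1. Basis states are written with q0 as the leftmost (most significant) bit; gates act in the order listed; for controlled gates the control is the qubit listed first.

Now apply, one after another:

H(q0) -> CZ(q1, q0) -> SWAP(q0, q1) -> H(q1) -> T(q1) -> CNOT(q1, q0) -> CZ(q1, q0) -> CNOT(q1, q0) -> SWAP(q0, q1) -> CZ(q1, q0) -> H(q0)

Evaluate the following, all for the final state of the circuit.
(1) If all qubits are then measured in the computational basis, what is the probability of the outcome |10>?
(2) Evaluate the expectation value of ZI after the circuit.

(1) A full measurement returns |10> with probability 1/2.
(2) The expectation value of ZI is 0.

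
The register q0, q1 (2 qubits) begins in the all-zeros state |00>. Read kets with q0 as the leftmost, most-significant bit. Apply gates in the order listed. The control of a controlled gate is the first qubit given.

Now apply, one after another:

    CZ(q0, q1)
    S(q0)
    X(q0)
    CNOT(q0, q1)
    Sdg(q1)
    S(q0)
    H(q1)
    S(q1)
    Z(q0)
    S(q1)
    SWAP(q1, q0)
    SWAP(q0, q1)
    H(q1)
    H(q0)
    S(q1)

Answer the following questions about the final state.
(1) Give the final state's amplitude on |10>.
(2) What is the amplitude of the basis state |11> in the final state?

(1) |10> carries amplitude sqrt(2)/2 in the final state.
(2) The final state's coefficient on |11> equals 0.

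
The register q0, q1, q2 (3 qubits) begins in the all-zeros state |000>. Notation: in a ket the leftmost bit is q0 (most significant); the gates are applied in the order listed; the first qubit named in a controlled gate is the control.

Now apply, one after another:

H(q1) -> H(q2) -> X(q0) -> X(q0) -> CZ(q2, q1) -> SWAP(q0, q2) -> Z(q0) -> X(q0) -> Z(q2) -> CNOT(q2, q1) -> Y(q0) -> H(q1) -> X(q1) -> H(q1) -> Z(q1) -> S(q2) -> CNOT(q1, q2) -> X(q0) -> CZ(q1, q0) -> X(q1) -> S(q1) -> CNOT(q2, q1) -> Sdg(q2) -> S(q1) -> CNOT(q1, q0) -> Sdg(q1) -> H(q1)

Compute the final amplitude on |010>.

The amplitude on |010> is -sqrt(2)/4. Key observation: gates 12-15 undo each other exactly, leaving only the rest of the circuit to track.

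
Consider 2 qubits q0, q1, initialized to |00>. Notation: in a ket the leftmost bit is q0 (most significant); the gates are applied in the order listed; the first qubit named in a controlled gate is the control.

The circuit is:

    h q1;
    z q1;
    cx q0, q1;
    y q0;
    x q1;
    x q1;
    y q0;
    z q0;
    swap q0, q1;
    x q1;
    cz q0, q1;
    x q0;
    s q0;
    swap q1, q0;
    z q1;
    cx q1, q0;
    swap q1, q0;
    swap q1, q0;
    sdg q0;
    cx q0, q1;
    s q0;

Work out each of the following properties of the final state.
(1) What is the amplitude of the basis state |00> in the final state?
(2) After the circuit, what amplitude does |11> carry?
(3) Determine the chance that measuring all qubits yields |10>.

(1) |00> carries amplitude 0 in the final state.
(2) The amplitude on |11> is sqrt(2)/2.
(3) The probability of measuring |10> is 0.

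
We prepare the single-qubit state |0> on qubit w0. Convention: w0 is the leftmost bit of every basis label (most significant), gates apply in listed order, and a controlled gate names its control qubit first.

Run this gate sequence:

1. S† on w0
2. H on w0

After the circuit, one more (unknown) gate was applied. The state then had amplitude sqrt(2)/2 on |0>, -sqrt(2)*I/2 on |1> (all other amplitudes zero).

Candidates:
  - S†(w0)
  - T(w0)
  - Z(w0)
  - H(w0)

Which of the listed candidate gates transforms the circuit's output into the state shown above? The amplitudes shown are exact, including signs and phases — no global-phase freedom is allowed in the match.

The applied gate was S†(w0).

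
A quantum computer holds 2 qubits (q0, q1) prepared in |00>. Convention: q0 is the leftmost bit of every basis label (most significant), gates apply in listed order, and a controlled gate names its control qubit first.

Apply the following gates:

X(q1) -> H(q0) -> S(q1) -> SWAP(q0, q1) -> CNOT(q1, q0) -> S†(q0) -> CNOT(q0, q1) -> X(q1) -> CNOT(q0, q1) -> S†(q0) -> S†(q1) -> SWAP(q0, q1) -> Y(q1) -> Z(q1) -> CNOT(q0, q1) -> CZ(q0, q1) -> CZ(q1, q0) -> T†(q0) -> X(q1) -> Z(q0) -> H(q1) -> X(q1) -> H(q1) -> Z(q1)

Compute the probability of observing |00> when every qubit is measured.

The probability of measuring |00> is 1/2. Key observation: steps 21-24 multiply out to the identity, so the circuit reduces to the remaining gates.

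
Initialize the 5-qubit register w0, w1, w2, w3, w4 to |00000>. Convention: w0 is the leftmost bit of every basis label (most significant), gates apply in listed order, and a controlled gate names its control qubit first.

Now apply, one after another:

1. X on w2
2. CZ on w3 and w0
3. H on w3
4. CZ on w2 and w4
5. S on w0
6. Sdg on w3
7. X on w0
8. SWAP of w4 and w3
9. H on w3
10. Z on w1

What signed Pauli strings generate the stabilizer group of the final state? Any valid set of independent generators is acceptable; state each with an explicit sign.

The stabilizer group can be generated by +IIIXI, -IIIIY, -ZIIII, +IZIII, -IIZII, among other valid generating sets.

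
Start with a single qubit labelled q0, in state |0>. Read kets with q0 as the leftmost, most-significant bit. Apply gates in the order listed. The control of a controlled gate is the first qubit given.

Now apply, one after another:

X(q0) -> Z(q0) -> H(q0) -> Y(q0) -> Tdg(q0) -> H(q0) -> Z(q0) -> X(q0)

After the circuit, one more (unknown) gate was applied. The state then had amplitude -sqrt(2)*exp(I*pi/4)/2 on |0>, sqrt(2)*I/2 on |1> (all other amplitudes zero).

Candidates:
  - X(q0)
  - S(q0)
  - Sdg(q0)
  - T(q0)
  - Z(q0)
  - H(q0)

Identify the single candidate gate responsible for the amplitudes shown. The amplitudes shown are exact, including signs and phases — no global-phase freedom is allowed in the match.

It was H(q0) that produced the state shown.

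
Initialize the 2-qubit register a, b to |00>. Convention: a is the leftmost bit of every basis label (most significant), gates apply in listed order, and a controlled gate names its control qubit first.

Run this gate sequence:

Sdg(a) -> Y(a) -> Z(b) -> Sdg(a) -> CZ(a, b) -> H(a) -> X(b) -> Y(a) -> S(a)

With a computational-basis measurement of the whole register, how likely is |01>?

A full measurement returns |01> with probability 1/2.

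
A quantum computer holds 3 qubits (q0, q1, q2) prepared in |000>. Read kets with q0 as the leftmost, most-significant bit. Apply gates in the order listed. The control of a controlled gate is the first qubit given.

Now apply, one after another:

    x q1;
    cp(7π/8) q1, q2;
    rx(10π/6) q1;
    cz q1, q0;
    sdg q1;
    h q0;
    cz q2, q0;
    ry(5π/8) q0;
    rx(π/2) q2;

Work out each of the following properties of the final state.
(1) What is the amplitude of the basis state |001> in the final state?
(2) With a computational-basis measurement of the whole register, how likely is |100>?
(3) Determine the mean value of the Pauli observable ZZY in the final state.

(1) The amplitude on |001> is sqrt(2)*sin(pi/16)/4.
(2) Outcome |100> occurs with probability sqrt(sqrt(2) + 2)/32 + 1/16.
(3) In the final state, ZZY has expectation -sqrt(sqrt(2) + 2)/4.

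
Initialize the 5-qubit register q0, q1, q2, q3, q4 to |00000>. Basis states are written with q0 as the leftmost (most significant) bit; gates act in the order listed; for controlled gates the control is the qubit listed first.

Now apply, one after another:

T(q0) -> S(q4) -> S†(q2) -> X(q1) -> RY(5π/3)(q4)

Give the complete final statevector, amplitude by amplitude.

The final amplitudes are -sqrt(3)/2 on |01000>, 1/2 on |01001>, and 0 on every other basis state.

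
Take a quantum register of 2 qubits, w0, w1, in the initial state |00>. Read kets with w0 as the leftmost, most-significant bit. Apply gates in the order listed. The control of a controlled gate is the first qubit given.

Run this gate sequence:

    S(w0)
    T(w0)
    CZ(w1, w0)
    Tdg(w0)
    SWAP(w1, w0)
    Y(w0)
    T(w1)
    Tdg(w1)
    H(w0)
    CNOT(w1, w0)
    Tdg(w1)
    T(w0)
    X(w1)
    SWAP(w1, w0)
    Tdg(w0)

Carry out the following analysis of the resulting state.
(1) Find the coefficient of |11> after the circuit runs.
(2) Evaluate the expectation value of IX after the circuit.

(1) |11> carries amplitude -sqrt(2)*I/2 in the final state.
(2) The observable IX averages to -sqrt(2)/2.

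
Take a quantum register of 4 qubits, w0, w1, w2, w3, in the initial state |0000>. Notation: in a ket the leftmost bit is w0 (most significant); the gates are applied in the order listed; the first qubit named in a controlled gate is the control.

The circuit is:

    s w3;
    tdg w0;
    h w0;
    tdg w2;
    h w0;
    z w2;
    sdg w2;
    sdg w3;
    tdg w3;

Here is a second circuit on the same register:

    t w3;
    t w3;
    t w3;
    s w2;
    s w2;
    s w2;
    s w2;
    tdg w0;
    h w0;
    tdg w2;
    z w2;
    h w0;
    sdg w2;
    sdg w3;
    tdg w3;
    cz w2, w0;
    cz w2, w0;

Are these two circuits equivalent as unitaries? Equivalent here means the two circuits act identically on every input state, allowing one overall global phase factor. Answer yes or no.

No — the two circuits implement different unitaries, even allowing a global phase.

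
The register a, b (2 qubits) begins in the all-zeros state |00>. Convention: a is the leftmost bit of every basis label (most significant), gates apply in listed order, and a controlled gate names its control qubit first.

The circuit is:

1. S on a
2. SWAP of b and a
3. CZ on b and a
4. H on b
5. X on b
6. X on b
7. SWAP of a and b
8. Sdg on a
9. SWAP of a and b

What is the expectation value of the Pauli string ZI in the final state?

In the final state, ZI has expectation 1.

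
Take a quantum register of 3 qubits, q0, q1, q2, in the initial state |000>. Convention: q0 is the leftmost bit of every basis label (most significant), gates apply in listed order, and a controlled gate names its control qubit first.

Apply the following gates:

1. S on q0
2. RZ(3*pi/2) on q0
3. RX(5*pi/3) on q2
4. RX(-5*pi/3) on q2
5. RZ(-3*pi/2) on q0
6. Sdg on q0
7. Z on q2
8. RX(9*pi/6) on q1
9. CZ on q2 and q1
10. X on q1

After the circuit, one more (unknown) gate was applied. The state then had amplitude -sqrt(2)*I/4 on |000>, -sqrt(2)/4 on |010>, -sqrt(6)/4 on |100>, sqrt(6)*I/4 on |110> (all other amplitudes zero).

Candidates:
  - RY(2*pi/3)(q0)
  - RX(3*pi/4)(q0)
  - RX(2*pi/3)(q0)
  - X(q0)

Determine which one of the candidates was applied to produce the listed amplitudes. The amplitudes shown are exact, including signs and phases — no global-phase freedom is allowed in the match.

The unique candidate consistent with the amplitudes is RX(2*pi/3)(q0). Key observation: gates 1-6 undo each other exactly, leaving only the rest of the circuit to track.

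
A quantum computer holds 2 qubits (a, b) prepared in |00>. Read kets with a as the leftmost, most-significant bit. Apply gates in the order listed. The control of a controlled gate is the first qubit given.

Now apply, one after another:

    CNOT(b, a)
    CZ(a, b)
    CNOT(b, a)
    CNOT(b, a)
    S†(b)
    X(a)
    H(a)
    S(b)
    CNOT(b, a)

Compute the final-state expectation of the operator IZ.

The observable IZ averages to 1.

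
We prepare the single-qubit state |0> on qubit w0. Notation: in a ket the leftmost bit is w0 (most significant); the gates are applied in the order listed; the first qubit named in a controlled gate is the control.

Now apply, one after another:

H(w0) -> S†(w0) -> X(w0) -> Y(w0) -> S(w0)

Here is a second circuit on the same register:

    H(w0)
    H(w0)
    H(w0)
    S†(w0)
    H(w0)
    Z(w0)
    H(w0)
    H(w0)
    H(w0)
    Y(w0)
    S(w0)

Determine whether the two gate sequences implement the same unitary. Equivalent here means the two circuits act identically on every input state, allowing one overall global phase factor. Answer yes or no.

Yes — the two circuits implement the same unitary up to a global phase.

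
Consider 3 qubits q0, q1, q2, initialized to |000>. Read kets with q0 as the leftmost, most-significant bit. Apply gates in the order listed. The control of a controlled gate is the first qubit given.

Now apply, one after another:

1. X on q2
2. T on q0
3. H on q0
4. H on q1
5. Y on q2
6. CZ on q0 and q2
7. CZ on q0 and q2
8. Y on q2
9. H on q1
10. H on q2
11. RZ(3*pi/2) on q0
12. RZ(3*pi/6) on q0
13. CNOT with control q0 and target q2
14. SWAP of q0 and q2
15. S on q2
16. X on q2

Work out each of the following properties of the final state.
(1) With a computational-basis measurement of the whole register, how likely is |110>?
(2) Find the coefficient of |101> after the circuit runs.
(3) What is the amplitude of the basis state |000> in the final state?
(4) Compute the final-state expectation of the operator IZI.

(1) A full measurement returns |110> with probability 0. Key observation: gates 4-9 undo each other exactly, leaving only the rest of the circuit to track.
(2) The final state's coefficient on |101> equals 1/2.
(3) |000> carries amplitude I/2 in the final state.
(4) The observable IZI averages to 1.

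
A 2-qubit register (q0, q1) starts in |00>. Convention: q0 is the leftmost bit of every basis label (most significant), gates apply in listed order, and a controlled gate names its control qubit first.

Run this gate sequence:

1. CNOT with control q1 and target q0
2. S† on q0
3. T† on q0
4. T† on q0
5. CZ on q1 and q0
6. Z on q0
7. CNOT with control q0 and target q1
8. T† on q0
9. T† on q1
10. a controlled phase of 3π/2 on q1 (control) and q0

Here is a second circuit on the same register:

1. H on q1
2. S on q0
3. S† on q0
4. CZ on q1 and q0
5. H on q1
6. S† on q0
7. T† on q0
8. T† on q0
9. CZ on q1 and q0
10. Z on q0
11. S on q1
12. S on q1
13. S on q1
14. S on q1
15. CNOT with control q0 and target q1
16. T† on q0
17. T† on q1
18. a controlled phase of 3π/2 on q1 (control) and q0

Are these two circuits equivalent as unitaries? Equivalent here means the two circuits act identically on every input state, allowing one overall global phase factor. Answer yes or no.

No — the two circuits implement different unitaries, even allowing a global phase.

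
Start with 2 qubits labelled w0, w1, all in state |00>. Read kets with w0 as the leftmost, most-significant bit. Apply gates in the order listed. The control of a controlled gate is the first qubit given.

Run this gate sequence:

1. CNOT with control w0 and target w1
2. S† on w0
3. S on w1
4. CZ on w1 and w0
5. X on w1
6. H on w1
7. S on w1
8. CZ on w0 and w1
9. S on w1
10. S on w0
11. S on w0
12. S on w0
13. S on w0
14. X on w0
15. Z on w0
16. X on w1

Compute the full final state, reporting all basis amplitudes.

After the circuit, the state carries amplitude 0 on |00>, 0 on |01>, -sqrt(2)/2 on |10>, -sqrt(2)/2 on |11>. Key observation: gates 10-13 undo each other exactly, leaving only the rest of the circuit to track.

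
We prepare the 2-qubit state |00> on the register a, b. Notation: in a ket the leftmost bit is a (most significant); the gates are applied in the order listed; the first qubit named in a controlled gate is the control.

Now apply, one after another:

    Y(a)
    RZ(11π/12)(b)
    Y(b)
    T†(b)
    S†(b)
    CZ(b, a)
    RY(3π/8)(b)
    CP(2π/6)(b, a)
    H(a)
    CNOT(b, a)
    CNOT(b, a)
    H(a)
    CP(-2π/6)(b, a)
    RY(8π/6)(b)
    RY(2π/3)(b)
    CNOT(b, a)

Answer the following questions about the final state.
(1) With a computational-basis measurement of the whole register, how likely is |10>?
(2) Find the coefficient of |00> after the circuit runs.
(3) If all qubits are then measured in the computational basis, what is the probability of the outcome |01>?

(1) The probability of measuring |10> is sin(3*pi/16)**2. Key observation: gates 8-13 undo each other exactly, leaving only the rest of the circuit to track.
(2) The final state's coefficient on |00> equals 0.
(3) A full measurement returns |01> with probability cos(3*pi/16)**2.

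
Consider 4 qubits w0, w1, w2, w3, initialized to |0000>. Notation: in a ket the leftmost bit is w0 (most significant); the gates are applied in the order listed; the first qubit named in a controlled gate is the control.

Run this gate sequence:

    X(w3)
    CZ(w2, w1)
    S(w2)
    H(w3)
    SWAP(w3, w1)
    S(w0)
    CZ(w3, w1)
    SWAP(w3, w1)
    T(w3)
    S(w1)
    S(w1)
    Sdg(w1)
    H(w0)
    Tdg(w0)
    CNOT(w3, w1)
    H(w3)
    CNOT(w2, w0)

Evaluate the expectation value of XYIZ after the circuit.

The expectation value of XYIZ is -1/2.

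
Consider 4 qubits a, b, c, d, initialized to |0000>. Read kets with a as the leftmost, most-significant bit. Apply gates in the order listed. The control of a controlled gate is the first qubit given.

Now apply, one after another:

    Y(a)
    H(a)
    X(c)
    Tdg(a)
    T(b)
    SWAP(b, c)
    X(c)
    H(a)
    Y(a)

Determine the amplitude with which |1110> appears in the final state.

The amplitude on |1110> is -1/2 - exp(3*I*pi/4)/2.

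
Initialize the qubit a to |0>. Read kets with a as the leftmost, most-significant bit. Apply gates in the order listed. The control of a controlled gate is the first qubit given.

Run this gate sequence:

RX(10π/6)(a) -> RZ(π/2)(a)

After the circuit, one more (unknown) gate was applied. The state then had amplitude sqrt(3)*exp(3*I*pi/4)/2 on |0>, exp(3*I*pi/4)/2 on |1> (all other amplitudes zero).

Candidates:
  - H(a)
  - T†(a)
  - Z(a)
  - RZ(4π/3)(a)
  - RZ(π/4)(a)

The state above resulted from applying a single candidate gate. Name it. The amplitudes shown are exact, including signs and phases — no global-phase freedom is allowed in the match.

The applied gate was Z(a).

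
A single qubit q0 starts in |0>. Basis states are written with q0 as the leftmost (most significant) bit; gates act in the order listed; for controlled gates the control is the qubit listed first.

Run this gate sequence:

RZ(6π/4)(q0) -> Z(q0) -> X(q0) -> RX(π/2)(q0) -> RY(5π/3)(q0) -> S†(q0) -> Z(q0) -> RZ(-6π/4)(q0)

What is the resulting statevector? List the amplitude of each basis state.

After the circuit, the state carries amplitude -sqrt(2)/4 + sqrt(6)*I/4 on |0>, sqrt(6)/4 + sqrt(2)*I/4 on |1>.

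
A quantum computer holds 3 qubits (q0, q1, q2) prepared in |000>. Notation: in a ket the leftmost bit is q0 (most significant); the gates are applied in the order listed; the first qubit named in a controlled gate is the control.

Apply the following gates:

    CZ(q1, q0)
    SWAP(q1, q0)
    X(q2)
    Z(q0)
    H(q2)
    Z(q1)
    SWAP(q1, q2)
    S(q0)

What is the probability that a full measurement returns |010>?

The probability of measuring |010> is 1/2.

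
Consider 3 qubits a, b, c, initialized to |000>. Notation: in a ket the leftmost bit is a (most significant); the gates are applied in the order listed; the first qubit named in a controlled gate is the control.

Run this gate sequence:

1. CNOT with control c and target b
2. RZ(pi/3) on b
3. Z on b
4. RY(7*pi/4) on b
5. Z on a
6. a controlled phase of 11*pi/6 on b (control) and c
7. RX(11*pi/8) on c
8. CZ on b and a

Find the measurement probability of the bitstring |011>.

A full measurement returns |011> with probability (2 - sqrt(2))*(sqrt(2 - sqrt(2)) + 2)/16.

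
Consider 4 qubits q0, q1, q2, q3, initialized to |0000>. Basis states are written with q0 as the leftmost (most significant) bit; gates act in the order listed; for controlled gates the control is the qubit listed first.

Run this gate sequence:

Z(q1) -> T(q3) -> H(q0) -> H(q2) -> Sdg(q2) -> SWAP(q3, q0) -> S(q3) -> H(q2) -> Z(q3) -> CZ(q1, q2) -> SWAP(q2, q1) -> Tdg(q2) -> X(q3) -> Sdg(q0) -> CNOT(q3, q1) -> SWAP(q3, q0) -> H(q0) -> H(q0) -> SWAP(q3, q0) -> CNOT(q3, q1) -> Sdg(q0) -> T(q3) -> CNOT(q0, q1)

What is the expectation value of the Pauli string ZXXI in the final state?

The observable ZXXI averages to 0. Key observation: steps 15-20 multiply out to the identity, so the circuit reduces to the remaining gates.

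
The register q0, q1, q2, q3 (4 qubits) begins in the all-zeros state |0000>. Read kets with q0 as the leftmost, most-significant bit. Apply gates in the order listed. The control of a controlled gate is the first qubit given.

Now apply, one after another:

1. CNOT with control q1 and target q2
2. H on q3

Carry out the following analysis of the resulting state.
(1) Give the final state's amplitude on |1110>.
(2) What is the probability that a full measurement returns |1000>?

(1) The amplitude on |1110> is 0.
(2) Outcome |1000> occurs with probability 0.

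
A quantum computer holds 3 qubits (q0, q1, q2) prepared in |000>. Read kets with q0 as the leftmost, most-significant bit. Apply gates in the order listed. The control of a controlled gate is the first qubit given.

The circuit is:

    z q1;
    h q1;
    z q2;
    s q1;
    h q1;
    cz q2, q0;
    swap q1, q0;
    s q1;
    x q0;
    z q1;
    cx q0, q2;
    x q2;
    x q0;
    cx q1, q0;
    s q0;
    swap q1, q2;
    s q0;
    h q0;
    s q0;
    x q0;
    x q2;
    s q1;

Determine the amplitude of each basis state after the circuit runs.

The final amplitudes are 0 on |000>, sqrt(2)*(-1 + I)/4 on |001>, 0 on |010>, sqrt(2)*(-1 + I)/4 on |011>, 0 on |100>, sqrt(2)*(1 + I)/4 on |101>, 0 on |110>, sqrt(2)*(-1 - I)/4 on |111>.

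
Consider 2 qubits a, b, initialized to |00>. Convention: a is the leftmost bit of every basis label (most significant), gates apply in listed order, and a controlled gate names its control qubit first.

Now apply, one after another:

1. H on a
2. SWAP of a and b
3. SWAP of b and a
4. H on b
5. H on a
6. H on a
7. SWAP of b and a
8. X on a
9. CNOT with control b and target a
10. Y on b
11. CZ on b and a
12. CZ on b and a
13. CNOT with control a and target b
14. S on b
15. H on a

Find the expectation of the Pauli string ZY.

In the final state, ZY has expectation 1. Key observation: the block from step 11 through step 12 cancels to the identity and can be dropped.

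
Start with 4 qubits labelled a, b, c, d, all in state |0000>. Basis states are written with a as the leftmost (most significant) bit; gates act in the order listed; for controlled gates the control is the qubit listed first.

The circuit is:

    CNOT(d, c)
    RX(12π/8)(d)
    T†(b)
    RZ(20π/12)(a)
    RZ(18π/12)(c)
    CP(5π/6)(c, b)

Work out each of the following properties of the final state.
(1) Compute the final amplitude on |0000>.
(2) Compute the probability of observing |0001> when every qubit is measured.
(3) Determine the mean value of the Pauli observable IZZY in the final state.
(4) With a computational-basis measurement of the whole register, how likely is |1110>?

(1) The final state's coefficient on |0000> equals -sqrt(2)*exp(5*I*pi/12)/2.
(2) A full measurement returns |0001> with probability 1/2.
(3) The observable IZZY averages to 1.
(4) A full measurement returns |1110> with probability 0.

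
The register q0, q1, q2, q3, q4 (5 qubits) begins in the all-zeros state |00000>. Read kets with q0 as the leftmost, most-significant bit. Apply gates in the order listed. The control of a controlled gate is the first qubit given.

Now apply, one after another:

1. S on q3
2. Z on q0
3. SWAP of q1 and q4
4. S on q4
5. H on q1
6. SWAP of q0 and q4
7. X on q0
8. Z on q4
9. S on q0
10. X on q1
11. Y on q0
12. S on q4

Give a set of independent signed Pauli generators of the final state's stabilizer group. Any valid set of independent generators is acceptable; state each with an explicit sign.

One valid set of independent stabilizer generators is +IXIII, +ZIIII, +IIZII, +IIIZI, +IIIIZ (any independent generating set of the same group is equally correct).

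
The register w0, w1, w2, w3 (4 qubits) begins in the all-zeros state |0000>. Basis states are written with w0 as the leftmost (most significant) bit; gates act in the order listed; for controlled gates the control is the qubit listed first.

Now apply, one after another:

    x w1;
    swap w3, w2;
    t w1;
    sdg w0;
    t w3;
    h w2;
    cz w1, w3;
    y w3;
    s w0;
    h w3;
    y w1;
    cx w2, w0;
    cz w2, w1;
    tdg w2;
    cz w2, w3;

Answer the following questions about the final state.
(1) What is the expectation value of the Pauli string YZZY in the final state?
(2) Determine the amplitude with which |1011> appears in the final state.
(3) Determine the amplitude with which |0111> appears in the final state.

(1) The observable YZZY averages to 0.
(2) The amplitude on |1011> is 1/2.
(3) The amplitude on |0111> is 0.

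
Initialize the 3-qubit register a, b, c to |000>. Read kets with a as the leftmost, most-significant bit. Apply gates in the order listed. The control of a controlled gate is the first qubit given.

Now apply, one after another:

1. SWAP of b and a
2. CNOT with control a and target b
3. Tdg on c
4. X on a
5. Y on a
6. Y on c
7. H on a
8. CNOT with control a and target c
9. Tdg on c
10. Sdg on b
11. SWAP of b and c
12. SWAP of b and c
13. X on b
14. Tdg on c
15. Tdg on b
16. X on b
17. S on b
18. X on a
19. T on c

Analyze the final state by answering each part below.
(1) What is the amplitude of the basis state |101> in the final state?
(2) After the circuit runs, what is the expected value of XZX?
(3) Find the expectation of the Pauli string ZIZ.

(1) The final state's coefficient on |101> equals -sqrt(2)*I/2.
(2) The expectation value of XZX is sqrt(2)/2.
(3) The observable ZIZ averages to 1.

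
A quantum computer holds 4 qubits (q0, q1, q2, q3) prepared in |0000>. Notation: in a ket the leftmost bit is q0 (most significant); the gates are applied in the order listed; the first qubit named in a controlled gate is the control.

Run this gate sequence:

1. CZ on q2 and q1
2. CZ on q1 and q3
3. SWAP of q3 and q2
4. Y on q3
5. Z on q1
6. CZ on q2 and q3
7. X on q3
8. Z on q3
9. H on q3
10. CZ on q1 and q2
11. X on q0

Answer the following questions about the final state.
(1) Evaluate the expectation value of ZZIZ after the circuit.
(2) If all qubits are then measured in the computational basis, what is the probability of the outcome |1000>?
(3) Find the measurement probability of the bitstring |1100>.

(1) The expectation value of ZZIZ is 0.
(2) Outcome |1000> occurs with probability 1/2.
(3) The probability of measuring |1100> is 0.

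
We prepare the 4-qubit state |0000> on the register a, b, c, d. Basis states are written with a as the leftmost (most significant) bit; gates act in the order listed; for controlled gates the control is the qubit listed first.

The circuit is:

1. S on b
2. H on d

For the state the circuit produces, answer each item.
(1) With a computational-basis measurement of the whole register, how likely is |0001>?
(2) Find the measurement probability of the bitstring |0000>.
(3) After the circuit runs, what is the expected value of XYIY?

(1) Outcome |0001> occurs with probability 1/2.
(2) The probability of measuring |0000> is 1/2.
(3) The observable XYIY averages to 0.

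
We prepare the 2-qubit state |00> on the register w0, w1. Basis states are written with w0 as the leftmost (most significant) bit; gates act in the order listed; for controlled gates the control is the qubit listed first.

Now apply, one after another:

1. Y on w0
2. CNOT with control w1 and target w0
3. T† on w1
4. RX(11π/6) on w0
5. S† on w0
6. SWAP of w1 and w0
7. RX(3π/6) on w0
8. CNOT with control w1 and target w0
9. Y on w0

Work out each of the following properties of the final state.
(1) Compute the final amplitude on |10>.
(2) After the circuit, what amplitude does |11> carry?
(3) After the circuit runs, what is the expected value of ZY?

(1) The final state's coefficient on |10> equals I*(-1 + sqrt(3))/4.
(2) |11> carries amplitude -sqrt(3)/4 - 1/4 in the final state.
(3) In the final state, ZY has expectation -1/2.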